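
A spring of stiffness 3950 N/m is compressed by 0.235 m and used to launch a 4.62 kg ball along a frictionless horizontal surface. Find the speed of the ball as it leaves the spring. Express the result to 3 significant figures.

v = 6.87 m/s

Conservation of energy: ½kx² = ½mv²
v = x√(k/m) = 0.235 × √(3950/4.62) = 6.871 m/s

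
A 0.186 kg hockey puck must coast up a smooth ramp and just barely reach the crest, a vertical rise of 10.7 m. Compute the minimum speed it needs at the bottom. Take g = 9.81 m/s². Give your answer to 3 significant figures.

At the top it is momentarily at rest, so all KE converts to PE: ½mv² = mgh
v = √(2gh) = √(2 × 9.81 × 10.7) = 14.49 m/s

v = 14.5 m/s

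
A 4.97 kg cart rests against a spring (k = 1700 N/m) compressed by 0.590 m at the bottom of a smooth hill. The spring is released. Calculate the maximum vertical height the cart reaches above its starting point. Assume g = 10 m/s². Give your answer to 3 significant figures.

All spring PE becomes gravitational PE at the highest point: ½kx² = mgh
h = kx²/(2mg) = (1700)(0.590)²/(2 × 4.97 × 10) = 5.953 m

h = 5.95 m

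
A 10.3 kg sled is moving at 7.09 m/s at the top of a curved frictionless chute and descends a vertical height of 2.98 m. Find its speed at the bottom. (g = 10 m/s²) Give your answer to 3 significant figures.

v = 10.5 m/s

Equating total energy at the two states: ½mv₀² + mgh = ½mv²
v² = v₀² + 2gh = (7.09)² + 2(10)(2.98) = 109.87
v = √109.87 = 10.48 m/s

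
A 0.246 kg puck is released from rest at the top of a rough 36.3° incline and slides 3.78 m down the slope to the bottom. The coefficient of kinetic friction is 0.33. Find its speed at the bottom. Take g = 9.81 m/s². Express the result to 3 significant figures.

v = 4.92 m/s

Work–energy: mg(L sinθ) − μ_k(mg cosθ)L = ½mv²
mgh = mgL sinθ = (0.246)(9.81)(3.78)sin36.3° = 5.4004 J
W_f = μ_k mg cosθ · L = (0.33)(0.246)(9.81)cos36.3°·3.78 = 2.426 J
½mv² = 5.4004 − 2.426 = 2.9743 J
v = √(2 × 2.9743/0.246) = 4.917 m/s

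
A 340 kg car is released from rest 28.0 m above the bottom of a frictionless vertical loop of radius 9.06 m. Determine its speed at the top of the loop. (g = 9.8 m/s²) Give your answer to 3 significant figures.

v = 13.9 m/s

Energy conservation: mgh = ½mv_top² + mg(2r)
v_top² = 2g(h − 2r) = 2(9.8)(28.0 − 18.12) = 193.6
v_top = 13.92 m/s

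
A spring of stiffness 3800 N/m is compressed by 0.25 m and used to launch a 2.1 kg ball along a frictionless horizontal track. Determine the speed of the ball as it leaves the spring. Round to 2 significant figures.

Spring PE converts entirely to kinetic energy: ½kx² = ½mv²
v = x√(k/m) = 0.25 × √(3800/2.1) = 10.63 m/s

v = 11 m/s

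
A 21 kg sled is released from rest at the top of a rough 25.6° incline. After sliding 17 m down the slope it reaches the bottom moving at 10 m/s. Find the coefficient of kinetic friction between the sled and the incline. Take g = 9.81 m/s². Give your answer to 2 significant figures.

Energy balance down the incline: mg L sinθ − ½mv² = μ_k (mg cosθ) L
mgL sinθ = 1513.2 J; ½mv² = 1050.0 J
W_f = 1513.2 − 1050.0 = 463.2 J
μ_k = W_f/(mg cosθ · L) = 463.2/(185.8 × 17) = 0.1467

μ_k = 0.15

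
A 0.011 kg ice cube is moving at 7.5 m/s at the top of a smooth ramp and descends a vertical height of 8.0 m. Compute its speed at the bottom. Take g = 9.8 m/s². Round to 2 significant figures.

v = 15 m/s

Mechanical energy is conserved (no friction): ½mv₀² + mgh = ½mv²
v² = v₀² + 2gh = (7.5)² + 2(9.8)(8.0) = 213.05
v = √213.05 = 14.60 m/s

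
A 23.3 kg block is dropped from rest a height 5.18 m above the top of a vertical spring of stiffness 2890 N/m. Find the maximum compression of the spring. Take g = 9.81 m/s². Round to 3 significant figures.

Take the reference level at the top of the uncompressed spring. At max compression the block has fallen H + x and is momentarily at rest:
mg(H + x) = ½kx²
½(2890)x² − (23.3)(9.81)x − (23.3)(9.81)(5.18) = 0
1445x² − 228.6x − 1184 = 0
x = [228.6 + √(52246 + 6.8436e+06)]/(2 × 1445) = 0.9877 m

x = 0.988 m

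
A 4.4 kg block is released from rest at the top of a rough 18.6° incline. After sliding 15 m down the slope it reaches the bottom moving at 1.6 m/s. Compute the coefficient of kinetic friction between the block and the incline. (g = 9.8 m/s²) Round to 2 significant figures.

The energy dissipated by friction is the PE lost minus the KE gained:
mgL sinθ = 206.30 J; ½mv² = 5.6320 J
W_f = 206.30 − 5.6320 = 200.7 J
μ_k = W_f/(mg cosθ · L) = 200.7/(40.87 × 15) = 0.3273

μ_k = 0.33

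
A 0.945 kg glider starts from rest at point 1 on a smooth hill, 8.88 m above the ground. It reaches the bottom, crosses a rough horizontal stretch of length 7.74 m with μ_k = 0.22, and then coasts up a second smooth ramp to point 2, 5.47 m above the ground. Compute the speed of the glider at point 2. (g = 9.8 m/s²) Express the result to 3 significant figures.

v = 5.78 m/s

Energy at 1: mgh₁ = (0.945)(9.8)(8.88) = 82.238 J
Friction loss: W_f = μ_k mg d = 15.77 J
At 2: ½mv² + mgh₂ = mgh₁ − W_f
½mv² = 82.238 − 15.77 − 50.658 = 15.810 J
v = √(2 × 15.810/0.945) = 5.785 m/s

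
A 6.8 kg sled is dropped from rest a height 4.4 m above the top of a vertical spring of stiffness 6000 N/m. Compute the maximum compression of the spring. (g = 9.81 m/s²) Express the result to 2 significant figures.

Let x be the compression. The total drop is H + x, and the sled is instantaneously at rest at max compression, so energy conservation gives:
mg(H + x) = ½kx²
½(6000)x² − (6.8)(9.81)x − (6.8)(9.81)(4.4) = 0
3000x² − 66.71x − 293.5 = 0
x = [66.71 + √(4450 + 3.5222e+06)]/(2 × 3000) = 0.3241 m

x = 0.32 m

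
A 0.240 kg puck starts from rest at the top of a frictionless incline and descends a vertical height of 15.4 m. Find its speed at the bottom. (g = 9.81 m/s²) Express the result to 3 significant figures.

Energy conservation between the two points: mgh = ½mv²
v = √(2gh) = √(2 × 9.81 × 15.4) = √302.15 = 17.38 m/s

v = 17.4 m/s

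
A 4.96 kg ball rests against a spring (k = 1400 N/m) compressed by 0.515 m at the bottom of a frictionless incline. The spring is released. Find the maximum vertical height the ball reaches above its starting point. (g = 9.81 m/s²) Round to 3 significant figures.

h = 3.82 m

Energy conservation from release to the highest point: ½kx² = mgh
h = kx²/(2mg) = (1400)(0.515)²/(2 × 4.96 × 9.81) = 3.816 m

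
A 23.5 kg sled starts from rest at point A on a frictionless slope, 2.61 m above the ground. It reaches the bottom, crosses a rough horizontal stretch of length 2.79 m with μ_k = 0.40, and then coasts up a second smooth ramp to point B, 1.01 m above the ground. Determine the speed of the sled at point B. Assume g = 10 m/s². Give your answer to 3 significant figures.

v = 3.11 m/s

Energy at A: mgh₁ = (23.5)(10)(2.61) = 613.35 J
Friction loss: W_f = μ_k mg d = 262.3 J
At B: ½mv² + mgh₂ = mgh₁ − W_f
½mv² = 613.35 − 262.3 − 237.35 = 113.74 J
v = √(2 × 113.74/23.5) = 3.111 m/s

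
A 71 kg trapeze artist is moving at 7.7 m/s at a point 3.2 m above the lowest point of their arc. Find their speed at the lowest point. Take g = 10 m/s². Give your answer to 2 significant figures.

Energy conservation between the two points: ½mv₀² + mgh = ½mv²
v² = v₀² + 2gh = (7.7)² + 2(10)(3.2) = 123.29
v = √123.29 = 11.10 m/s

v = 11 m/s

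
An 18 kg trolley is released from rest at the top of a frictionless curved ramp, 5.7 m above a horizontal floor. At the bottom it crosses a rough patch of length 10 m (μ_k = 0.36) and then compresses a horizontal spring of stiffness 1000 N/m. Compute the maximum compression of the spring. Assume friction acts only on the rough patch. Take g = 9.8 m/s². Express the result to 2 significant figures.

Initial energy: E₁ = mgh = (18)(9.8)(5.7) = 1005.5 J
Friction removes W_f = μ_k mg d = (0.36)(18)(9.8)(10) = 635.0 J
Energy reaching the spring: E = 1005.5 − 635.0 = 370.44 J
At max compression ½kx² = E ⇒ x = √(2E/k) = √(2 × 370.44/1000) = 0.8607 m

x = 0.86 m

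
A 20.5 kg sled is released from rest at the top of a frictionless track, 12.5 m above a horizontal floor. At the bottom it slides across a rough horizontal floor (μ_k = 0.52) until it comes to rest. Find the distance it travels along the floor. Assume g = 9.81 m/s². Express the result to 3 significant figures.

d = 24.0 m

Energy bookkeeping (friction removes W_f = μ_k N d):
At rest all PE has been dissipated by friction: mgh = μ_k m g d
d = h/μ_k = 12.5/0.52 = 24.04 m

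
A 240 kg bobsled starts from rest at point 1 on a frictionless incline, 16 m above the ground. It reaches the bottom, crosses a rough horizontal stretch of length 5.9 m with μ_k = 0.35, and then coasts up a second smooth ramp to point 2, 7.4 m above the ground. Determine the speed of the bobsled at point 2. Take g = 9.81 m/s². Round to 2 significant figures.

Energy at 1: mgh₁ = (240)(9.81)(16) = 37670 J
Friction loss: W_f = μ_k mg d = 4862 J
At 2: ½mv² + mgh₂ = mgh₁ − W_f
½mv² = 37670 − 4862 − 17423 = 15386 J
v = √(2 × 15386/240) = 11.32 m/s

v = 11 m/s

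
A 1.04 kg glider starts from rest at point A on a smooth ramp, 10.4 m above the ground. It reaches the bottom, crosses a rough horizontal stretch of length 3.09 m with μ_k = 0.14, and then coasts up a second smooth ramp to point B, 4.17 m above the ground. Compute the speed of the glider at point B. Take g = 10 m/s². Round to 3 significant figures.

v = 10.8 m/s

Energy at A: mgh₁ = (1.04)(10)(10.4) = 108.16 J
Friction loss: W_f = μ_k mg d = 4.499 J
At B: ½mv² + mgh₂ = mgh₁ − W_f
½mv² = 108.16 − 4.499 − 43.368 = 60.293 J
v = √(2 × 60.293/1.04) = 10.77 m/s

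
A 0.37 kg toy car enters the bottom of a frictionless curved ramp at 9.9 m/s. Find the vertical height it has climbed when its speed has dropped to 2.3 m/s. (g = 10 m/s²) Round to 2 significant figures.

Conservation of energy: ½mv₁² = ½mv₂² + mgh
h = (v₁² − v₂²)/(2g) = (9.9² − 2.3²)/(2 × 10) = 4.636 m

h = 4.6 m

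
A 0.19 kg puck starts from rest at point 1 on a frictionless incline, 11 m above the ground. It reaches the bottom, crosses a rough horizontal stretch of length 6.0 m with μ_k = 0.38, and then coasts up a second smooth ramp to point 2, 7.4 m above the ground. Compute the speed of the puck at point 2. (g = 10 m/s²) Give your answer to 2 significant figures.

v = 5.1 m/s

Energy at 1: mgh₁ = (0.19)(10)(11) = 20.900 J
Friction loss: W_f = μ_k mg d = 4.332 J
At 2: ½mv² + mgh₂ = mgh₁ − W_f
½mv² = 20.900 − 4.332 − 14.060 = 2.5080 J
v = √(2 × 2.5080/0.19) = 5.138 m/s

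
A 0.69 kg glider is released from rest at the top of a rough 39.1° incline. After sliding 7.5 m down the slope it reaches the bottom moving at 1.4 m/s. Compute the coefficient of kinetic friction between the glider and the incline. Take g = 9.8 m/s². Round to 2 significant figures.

μ_k = 0.80

Energy balance down the incline: mg L sinθ − ½mv² = μ_k (mg cosθ) L
mgL sinθ = 31.985 J; ½mv² = 0.67620 J
W_f = 31.985 − 0.67620 = 31.31 J
μ_k = W_f/(mg cosθ · L) = 31.31/(5.248 × 7.5) = 0.7955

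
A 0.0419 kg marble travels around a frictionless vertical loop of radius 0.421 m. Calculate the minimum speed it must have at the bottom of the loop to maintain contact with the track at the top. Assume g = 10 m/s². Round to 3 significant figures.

At the top: mg = mv_top²/r ⇒ v_top² = gr = 4.210 m²/s²
Energy from bottom to top (height 2r): ½mv_bot² = ½mv_top² + mg(2r)
v_bot² = gr + 4gr = 5gr = 21.05
v_bot = √(5gr) = 4.588 m/s

v = 4.59 m/s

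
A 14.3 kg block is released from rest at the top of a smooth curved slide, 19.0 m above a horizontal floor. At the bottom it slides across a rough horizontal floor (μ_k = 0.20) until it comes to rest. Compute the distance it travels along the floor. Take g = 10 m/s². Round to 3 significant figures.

Energy at the top = energy at the end + work done against friction:
At rest all PE has been dissipated by friction: mgh = μ_k m g d
d = h/μ_k = 19.0/0.20 = 95.00 m

d = 95.0 m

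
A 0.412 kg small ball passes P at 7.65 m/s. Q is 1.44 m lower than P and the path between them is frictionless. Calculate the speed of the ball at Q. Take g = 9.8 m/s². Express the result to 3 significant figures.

By conservation of mechanical energy, ½mv₀² + mgh = ½mv²
v² = v₀² + 2gh = (7.65)² + 2(9.8)(1.44) = 86.747
v = √86.747 = 9.314 m/s

v = 9.31 m/s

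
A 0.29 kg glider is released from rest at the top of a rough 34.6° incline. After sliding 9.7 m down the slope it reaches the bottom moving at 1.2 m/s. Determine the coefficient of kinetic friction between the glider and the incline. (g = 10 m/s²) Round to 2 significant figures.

μ_k = 0.68

The energy dissipated by friction is the PE lost minus the KE gained:
mgL sinθ = 15.973 J; ½mv² = 0.20880 J
W_f = 15.973 − 0.20880 = 15.76 J
μ_k = W_f/(mg cosθ · L) = 15.76/(2.387 × 9.7) = 0.6808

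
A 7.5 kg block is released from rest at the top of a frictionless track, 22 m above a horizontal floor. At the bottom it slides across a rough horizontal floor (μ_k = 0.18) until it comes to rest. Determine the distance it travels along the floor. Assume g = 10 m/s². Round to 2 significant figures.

Applying the work–energy principle:
At rest all PE has been dissipated by friction: mgh = μ_k m g d
d = h/μ_k = 22/0.18 = 122.2 m

d = 120 m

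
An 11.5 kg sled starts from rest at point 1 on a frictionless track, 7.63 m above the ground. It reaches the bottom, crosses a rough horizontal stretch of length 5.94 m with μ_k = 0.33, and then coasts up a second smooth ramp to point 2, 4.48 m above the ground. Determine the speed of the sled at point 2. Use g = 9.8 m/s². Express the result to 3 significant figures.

Energy at 1: mgh₁ = (11.5)(9.8)(7.63) = 859.90 J
Friction loss: W_f = μ_k mg d = 220.9 J
At 2: ½mv² + mgh₂ = mgh₁ − W_f
½mv² = 859.90 − 220.9 − 504.90 = 134.09 J
v = √(2 × 134.09/11.5) = 4.829 m/s

v = 4.83 m/s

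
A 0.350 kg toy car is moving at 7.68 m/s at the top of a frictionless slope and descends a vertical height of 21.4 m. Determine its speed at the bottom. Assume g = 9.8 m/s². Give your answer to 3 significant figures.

Equating total energy at the two states: ½mv₀² + mgh = ½mv²
v² = v₀² + 2gh = (7.68)² + 2(9.8)(21.4) = 478.42
v = √478.42 = 21.87 m/s

v = 21.9 m/s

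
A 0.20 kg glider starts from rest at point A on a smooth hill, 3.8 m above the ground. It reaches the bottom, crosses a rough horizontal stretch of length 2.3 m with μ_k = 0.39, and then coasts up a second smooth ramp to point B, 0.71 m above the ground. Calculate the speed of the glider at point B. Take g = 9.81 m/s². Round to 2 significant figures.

Energy at A: mgh₁ = (0.20)(9.81)(3.8) = 7.4556 J
Friction loss: W_f = μ_k mg d = 1.760 J
At B: ½mv² + mgh₂ = mgh₁ − W_f
½mv² = 7.4556 − 1.760 − 1.3930 = 4.3027 J
v = √(2 × 4.3027/0.20) = 6.559 m/s

v = 6.6 m/s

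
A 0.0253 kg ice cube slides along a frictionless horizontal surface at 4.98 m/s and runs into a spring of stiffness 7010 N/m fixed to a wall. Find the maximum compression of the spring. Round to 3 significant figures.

x = 0.00946 m

At max compression the cube is momentarily at rest: ½mv² = ½kx²
x = v√(m/k) = 4.98 × √(0.0253/7010) = 0.009461 m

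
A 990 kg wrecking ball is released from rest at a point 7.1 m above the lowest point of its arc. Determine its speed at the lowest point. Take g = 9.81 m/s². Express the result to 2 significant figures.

v = 12 m/s

Energy conservation between the two points: mgh = ½mv²
v = √(2gh) = √(2 × 9.81 × 7.1) = √139.30 = 11.80 m/s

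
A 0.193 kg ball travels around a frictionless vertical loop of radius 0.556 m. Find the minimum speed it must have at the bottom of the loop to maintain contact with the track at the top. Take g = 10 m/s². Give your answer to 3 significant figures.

At the top: mg = mv_top²/r ⇒ v_top² = gr = 5.560 m²/s²
Energy from bottom to top (height 2r): ½mv_bot² = ½mv_top² + mg(2r)
v_bot² = gr + 4gr = 5gr = 27.80
v_bot = √(5gr) = 5.273 m/s

v = 5.27 m/s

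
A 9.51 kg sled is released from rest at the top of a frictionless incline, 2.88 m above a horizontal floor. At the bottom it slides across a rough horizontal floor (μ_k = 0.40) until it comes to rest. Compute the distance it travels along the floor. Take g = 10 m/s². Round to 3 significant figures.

d = 7.20 m

Energy bookkeeping (friction removes W_f = μ_k N d):
At rest all PE has been dissipated by friction: mgh = μ_k m g d
d = h/μ_k = 2.88/0.40 = 7.200 m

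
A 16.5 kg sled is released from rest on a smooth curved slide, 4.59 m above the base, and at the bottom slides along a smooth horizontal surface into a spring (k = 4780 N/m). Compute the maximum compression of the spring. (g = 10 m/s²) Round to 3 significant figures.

x = 0.563 m

Energy conservation (no friction) from release to max compression: mgh = ½kx²
x = √(2mgh/k) = √(2 × 16.5 × 10 × 4.59 / 4780) = 0.5629 m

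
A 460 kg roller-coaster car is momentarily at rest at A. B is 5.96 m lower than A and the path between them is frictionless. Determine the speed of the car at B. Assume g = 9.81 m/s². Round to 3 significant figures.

Mechanical energy is conserved (no friction): mgh = ½mv²
v = √(2gh) = √(2 × 9.81 × 5.96) = √116.94 = 10.81 m/s

v = 10.8 m/s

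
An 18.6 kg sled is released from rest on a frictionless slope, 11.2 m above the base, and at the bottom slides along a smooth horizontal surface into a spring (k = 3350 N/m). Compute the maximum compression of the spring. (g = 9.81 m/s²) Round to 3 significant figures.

Gravitational PE at the top equals spring PE at max compression: mgh = ½kx²
x = √(2mgh/k) = √(2 × 18.6 × 9.81 × 11.2 / 3350) = 1.105 m

x = 1.10 m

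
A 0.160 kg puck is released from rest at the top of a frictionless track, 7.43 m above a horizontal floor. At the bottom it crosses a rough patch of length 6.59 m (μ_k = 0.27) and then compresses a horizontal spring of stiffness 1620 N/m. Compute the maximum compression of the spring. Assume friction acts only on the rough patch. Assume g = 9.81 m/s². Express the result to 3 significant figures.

Initial energy: E₁ = mgh = (0.160)(9.81)(7.43) = 11.662 J
Friction removes W_f = μ_k mg d = (0.27)(0.160)(9.81)(6.59) = 2.793 J
Energy reaching the spring: E = 11.662 − 2.793 = 8.8693 J
At max compression ½kx² = E ⇒ x = √(2E/k) = √(2 × 8.8693/1620) = 0.1046 m

x = 0.105 m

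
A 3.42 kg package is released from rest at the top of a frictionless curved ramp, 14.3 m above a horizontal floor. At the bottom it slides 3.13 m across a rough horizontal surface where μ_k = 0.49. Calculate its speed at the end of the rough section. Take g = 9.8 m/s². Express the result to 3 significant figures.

v = 15.8 m/s

Energy at the top = energy at the end + work done against friction:
mgh = ½mv² + μ_k m g d
W_f = μ_k mg d = (0.49)(3.42)(9.8)(3.13) = 51.40 J
½mv² = mgh − W_f = 479.28 − 51.40 = 427.88 J
v = √(2 × 427.88/3.42) = 15.82 m/s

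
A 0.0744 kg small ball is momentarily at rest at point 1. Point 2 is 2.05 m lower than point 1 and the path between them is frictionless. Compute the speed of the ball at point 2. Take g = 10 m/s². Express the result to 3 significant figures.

By conservation of mechanical energy, mgh = ½mv²
v = √(2gh) = √(2 × 10 × 2.05) = √41.000 = 6.403 m/s

v = 6.40 m/s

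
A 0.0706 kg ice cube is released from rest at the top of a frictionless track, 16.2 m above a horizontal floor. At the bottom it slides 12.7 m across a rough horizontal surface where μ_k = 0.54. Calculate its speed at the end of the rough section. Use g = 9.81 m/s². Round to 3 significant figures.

v = 13.5 m/s

Applying the work–energy principle:
mgh = ½mv² + μ_k m g d
W_f = μ_k mg d = (0.54)(0.0706)(9.81)(12.7) = 4.750 J
½mv² = mgh − W_f = 11.220 − 4.750 = 6.4701 J
v = √(2 × 6.4701/0.0706) = 13.54 m/s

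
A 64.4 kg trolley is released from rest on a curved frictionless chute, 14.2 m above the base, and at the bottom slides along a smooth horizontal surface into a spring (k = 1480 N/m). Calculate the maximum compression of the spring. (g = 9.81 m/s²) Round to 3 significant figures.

Energy conservation (no friction) from release to max compression: mgh = ½kx²
x = √(2mgh/k) = √(2 × 64.4 × 9.81 × 14.2 / 1480) = 3.482 m

x = 3.48 m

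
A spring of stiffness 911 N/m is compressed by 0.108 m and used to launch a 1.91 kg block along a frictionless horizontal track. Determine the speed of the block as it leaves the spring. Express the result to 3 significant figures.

v = 2.36 m/s

Conservation of energy: ½kx² = ½mv²
v = x√(k/m) = 0.108 × √(911/1.91) = 2.359 m/s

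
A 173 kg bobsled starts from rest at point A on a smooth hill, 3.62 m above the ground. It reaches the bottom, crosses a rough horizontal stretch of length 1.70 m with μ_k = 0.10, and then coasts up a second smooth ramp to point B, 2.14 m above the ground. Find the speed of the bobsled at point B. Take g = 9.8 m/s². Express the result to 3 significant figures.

v = 5.07 m/s

Energy at A: mgh₁ = (173)(9.8)(3.62) = 6137.3 J
Friction loss: W_f = μ_k mg d = 288.2 J
At B: ½mv² + mgh₂ = mgh₁ − W_f
½mv² = 6137.3 − 288.2 − 3628.2 = 2221.0 J
v = √(2 × 2221.0/173) = 5.067 m/s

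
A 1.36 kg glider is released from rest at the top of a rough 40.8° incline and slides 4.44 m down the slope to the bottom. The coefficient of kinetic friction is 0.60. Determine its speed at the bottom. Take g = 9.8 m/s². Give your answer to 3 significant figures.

Work–energy: mg(L sinθ) − μ_k(mg cosθ)L = ½mv²
mgh = mgL sinθ = (1.36)(9.8)(4.44)sin40.8° = 38.667 J
W_f = μ_k mg cosθ · L = (0.60)(1.36)(9.8)cos40.8°·4.44 = 26.88 J
½mv² = 38.667 − 26.88 = 11.789 J
v = √(2 × 11.789/1.36) = 4.164 m/s

v = 4.16 m/s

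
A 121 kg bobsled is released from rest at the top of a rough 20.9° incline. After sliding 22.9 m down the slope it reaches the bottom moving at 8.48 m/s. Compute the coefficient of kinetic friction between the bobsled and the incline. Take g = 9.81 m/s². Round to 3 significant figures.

μ_k = 0.211

Energy balance down the incline: mg L sinθ − ½mv² = μ_k (mg cosθ) L
mgL sinθ = 9697.0 J; ½mv² = 4350.6 J
W_f = 9697.0 − 4350.6 = 5346 J
μ_k = W_f/(mg cosθ · L) = 5346/(1109 × 22.9) = 0.2105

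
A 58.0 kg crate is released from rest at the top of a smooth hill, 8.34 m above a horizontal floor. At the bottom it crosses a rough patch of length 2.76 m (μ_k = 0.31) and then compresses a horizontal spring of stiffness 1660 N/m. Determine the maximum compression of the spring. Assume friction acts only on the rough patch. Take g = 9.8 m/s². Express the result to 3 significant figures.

x = 2.26 m

Initial energy: E₁ = mgh = (58.0)(9.8)(8.34) = 4740.5 J
Friction removes W_f = μ_k mg d = (0.31)(58.0)(9.8)(2.76) = 486.3 J
Energy reaching the spring: E = 4740.5 − 486.3 = 4254.1 J
At max compression ½kx² = E ⇒ x = √(2E/k) = √(2 × 4254.1/1660) = 2.264 m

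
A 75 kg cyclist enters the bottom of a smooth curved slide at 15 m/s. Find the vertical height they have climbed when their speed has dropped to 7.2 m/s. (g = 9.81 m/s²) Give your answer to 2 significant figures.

h = 8.8 m

Conservation of energy: ½mv₁² = ½mv₂² + mgh
h = (v₁² − v₂²)/(2g) = (15² − 7.2²)/(2 × 9.81) = 8.826 m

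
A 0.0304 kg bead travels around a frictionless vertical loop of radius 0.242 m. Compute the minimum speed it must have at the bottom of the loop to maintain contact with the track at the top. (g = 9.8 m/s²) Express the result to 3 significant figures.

v = 3.44 m/s

At the top: mg = mv_top²/r ⇒ v_top² = gr = 2.372 m²/s²
Energy from bottom to top (height 2r): ½mv_bot² = ½mv_top² + mg(2r)
v_bot² = gr + 4gr = 5gr = 11.86
v_bot = √(5gr) = 3.444 m/s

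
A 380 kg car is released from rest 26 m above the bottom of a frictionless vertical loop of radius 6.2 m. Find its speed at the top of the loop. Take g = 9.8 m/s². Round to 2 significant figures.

Energy conservation: mgh = ½mv_top² + mg(2r)
v_top² = 2g(h − 2r) = 2(9.8)(26 − 12.40) = 266.6
v_top = 16.33 m/s

v = 16 m/s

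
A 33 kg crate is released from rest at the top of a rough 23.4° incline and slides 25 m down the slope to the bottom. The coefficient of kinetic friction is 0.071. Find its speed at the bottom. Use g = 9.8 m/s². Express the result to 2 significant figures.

v = 13 m/s

Work–energy: mg(L sinθ) − μ_k(mg cosθ)L = ½mv²
mgh = mgL sinθ = (33)(9.8)(25)sin23.4° = 3210.9 J
W_f = μ_k mg cosθ · L = (0.071)(33)(9.8)cos23.4°·25 = 526.8 J
½mv² = 3210.9 − 526.8 = 2684.1 J
v = √(2 × 2684.1/33) = 12.75 m/s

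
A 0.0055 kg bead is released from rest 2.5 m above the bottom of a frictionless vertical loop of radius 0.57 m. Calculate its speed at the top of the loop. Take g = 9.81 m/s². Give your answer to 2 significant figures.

Energy conservation: mgh = ½mv_top² + mg(2r)
v_top² = 2g(h − 2r) = 2(9.81)(2.5 − 1.140) = 26.68
v_top = 5.166 m/s

v = 5.2 m/s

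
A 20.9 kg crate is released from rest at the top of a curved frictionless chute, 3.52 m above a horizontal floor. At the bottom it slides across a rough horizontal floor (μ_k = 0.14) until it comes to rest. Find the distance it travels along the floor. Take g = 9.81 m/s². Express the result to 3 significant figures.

Energy at the top = energy at the end + work done against friction:
At rest all PE has been dissipated by friction: mgh = μ_k m g d
d = h/μ_k = 3.52/0.14 = 25.14 m

d = 25.1 m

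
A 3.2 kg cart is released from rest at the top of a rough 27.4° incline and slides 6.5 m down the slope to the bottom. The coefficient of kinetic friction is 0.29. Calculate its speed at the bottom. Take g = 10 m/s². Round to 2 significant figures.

Energy: mgh = ½mv² + W_f, with h = L sinθ and W_f = μ_k (mg cosθ) L
mgh = mgL sinθ = (3.2)(10)(6.5)sin27.4° = 95.722 J
W_f = μ_k mg cosθ · L = (0.29)(3.2)(10)cos27.4°·6.5 = 53.55 J
½mv² = 95.722 − 53.55 = 42.169 J
v = √(2 × 42.169/3.2) = 5.134 m/s

v = 5.1 m/s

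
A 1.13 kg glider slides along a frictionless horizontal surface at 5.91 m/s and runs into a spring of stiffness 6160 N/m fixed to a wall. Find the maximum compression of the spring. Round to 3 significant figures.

x = 0.0800 m

All KE is stored as spring PE at maximum compression: ½mv² = ½kx²
x = v√(m/k) = 5.91 × √(1.13/6160) = 0.08005 m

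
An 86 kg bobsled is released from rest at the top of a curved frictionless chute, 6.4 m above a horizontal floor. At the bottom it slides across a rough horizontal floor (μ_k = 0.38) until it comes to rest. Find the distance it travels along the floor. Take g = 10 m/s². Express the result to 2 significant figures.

d = 17 m

Applying the work–energy principle:
At rest all PE has been dissipated by friction: mgh = μ_k m g d
d = h/μ_k = 6.4/0.38 = 16.84 m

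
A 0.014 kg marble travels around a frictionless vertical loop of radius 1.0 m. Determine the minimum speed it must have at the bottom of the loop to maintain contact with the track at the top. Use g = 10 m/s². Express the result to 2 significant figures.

v = 7.1 m/s

At the top: mg = mv_top²/r ⇒ v_top² = gr = 10.00 m²/s²
Energy from bottom to top (height 2r): ½mv_bot² = ½mv_top² + mg(2r)
v_bot² = gr + 4gr = 5gr = 50.00
v_bot = √(5gr) = 7.071 m/s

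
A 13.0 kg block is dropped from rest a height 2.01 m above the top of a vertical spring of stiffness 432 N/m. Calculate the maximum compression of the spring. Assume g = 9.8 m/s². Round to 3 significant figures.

x = 1.42 m

Let x be the compression. The total drop is H + x, and the block is instantaneously at rest at max compression, so energy conservation gives:
mg(H + x) = ½kx²
½(432)x² − (13.0)(9.8)x − (13.0)(9.8)(2.01) = 0
216.0x² − 127.4x − 256.1 = 0
x = [127.4 + √(16231 + 221248)]/(2 × 216.0) = 1.423 m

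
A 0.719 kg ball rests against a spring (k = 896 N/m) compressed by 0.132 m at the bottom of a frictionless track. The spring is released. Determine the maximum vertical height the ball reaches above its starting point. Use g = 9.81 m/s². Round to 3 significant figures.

At maximum height the ball is at rest, so ½kx² = mgh
h = kx²/(2mg) = (896)(0.132)²/(2 × 0.719 × 9.81) = 1.107 m

h = 1.11 m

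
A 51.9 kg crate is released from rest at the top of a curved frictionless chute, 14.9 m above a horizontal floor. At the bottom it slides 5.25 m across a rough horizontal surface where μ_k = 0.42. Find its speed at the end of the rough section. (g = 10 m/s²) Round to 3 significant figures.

v = 15.9 m/s

Energy at the top = energy at the end + work done against friction:
mgh = ½mv² + μ_k m g d
W_f = μ_k mg d = (0.42)(51.9)(10)(5.25) = 1144 J
½mv² = mgh − W_f = 7733.1 − 1144 = 6588.7 J
v = √(2 × 6588.7/51.9) = 15.93 m/s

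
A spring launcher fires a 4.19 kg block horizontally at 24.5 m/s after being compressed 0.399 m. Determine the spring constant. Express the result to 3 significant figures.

½kx² = ½mv²
k = mv²/x² = (4.19)(24.5)²/(0.399)² = 15798 N/m

k = 15800 N/m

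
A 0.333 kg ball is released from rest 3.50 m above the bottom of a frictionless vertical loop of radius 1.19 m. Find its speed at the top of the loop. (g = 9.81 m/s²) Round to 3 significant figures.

v = 4.69 m/s

Energy conservation: mgh = ½mv_top² + mg(2r)
v_top² = 2g(h − 2r) = 2(9.81)(3.50 − 2.380) = 21.97
v_top = 4.688 m/s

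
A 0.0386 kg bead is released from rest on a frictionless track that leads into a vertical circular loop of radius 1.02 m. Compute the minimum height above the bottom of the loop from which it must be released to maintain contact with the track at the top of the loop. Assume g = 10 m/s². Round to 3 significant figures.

At the top, for minimum speed gravity alone supplies the centripetal force: mg = mv_top²/r ⇒ v_top² = gr = 10.20 m²/s²
Energy conservation from release height h to the top (height 2r): mgh = ½mv_top² + mg(2r)
h = v_top²/(2g) + 2r = r/2 + 2r = 5r/2 = 2.550 m

h = 2.55 m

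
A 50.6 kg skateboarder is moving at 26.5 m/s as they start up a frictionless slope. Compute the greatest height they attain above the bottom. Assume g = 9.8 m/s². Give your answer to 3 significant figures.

By energy conservation, ½mv² = mgh
h = v²/(2g) = 26.5²/(2 × 9.8) = 35.83 m

h = 35.8 m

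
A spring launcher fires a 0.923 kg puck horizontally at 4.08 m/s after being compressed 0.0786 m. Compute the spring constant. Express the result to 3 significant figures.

Energy stored in the spring equals the launch KE: ½kx² = ½mv²
k = mv²/x² = (0.923)(4.08)²/(0.0786)² = 2487 N/m

k = 2490 N/m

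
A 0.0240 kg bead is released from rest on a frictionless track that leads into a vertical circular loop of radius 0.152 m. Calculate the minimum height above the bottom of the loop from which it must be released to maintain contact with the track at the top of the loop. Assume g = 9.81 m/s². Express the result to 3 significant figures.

At the top, for minimum speed gravity alone supplies the centripetal force: mg = mv_top²/r ⇒ v_top² = gr = 1.491 m²/s²
Energy conservation from release height h to the top (height 2r): mgh = ½mv_top² + mg(2r)
h = v_top²/(2g) + 2r = r/2 + 2r = 5r/2 = 0.3800 m

h = 0.380 m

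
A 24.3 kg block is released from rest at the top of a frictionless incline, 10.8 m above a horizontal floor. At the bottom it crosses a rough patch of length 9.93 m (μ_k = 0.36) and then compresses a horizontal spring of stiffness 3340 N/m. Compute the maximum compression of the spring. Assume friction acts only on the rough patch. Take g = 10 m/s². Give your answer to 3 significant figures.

Initial energy: E₁ = mgh = (24.3)(10)(10.8) = 2624.4 J
Friction removes W_f = μ_k mg d = (0.36)(24.3)(10)(9.93) = 868.7 J
Energy reaching the spring: E = 2624.4 − 868.7 = 1755.7 J
At max compression ½kx² = E ⇒ x = √(2E/k) = √(2 × 1755.7/3340) = 1.025 m

x = 1.03 m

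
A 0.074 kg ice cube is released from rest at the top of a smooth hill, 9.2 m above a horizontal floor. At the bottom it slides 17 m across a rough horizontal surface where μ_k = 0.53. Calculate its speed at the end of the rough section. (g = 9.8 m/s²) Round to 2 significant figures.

Energy at the top = energy at the end + work done against friction:
mgh = ½mv² + μ_k m g d
W_f = μ_k mg d = (0.53)(0.074)(9.8)(17) = 6.534 J
½mv² = mgh − W_f = 6.6718 − 6.534 = 0.13779 J
v = √(2 × 0.13779/0.074) = 1.930 m/s

v = 1.9 m/s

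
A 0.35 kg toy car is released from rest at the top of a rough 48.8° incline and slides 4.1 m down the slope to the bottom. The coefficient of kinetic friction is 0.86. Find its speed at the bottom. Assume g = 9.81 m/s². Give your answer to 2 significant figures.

Energy: mgh = ½mv² + W_f, with h = L sinθ and W_f = μ_k (mg cosθ) L
mgh = mgL sinθ = (0.35)(9.81)(4.1)sin48.8° = 10.592 J
W_f = μ_k mg cosθ · L = (0.86)(0.35)(9.81)cos48.8°·4.1 = 7.974 J
½mv² = 10.592 − 7.974 = 2.6176 J
v = √(2 × 2.6176/0.35) = 3.867 m/s

v = 3.9 m/s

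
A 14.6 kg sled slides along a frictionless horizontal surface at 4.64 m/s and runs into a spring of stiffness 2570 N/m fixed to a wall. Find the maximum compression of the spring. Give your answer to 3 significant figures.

x = 0.350 m

At max compression the sled is momentarily at rest: ½mv² = ½kx²
x = v√(m/k) = 4.64 × √(14.6/2570) = 0.3497 m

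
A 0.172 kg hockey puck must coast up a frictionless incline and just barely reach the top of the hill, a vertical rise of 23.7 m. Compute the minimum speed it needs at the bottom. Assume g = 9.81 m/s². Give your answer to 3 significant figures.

At the top it is momentarily at rest, so all KE converts to PE: ½mv² = mgh
v = √(2gh) = √(2 × 9.81 × 23.7) = 21.56 m/s

v = 21.6 m/s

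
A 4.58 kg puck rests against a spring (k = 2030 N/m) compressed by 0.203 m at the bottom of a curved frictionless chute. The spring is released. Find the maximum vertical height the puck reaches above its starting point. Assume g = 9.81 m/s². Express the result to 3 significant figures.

Energy conservation from release to the highest point: ½kx² = mgh
h = kx²/(2mg) = (2030)(0.203)²/(2 × 4.58 × 9.81) = 0.9309 m

h = 0.931 m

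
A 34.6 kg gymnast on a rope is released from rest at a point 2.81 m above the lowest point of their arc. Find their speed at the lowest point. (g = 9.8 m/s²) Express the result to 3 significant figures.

v = 7.42 m/s

Equating total energy at the two states: mgh = ½mv²
v = √(2gh) = √(2 × 9.8 × 2.81) = √55.076 = 7.421 m/s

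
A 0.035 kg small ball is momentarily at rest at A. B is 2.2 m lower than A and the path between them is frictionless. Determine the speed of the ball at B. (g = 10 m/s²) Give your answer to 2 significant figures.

v = 6.6 m/s

By conservation of mechanical energy, mgh = ½mv²
v = √(2gh) = √(2 × 10 × 2.2) = √44.000 = 6.633 m/s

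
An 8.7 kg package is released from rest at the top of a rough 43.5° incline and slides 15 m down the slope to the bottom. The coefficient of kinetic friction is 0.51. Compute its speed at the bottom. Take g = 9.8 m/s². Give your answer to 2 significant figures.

Work–energy: mg(L sinθ) − μ_k(mg cosθ)L = ½mv²
mgh = mgL sinθ = (8.7)(9.8)(15)sin43.5° = 880.34 J
W_f = μ_k mg cosθ · L = (0.51)(8.7)(9.8)cos43.5°·15 = 473.1 J
½mv² = 880.34 − 473.1 = 407.22 J
v = √(2 × 407.22/8.7) = 9.675 m/s

v = 9.7 m/s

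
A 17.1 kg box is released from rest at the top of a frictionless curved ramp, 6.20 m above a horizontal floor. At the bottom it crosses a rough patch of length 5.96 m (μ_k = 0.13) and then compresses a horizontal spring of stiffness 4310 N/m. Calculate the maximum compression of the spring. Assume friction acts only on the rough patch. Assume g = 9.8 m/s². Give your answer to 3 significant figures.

Initial energy: E₁ = mgh = (17.1)(9.8)(6.20) = 1039.0 J
Friction removes W_f = μ_k mg d = (0.13)(17.1)(9.8)(5.96) = 129.8 J
Energy reaching the spring: E = 1039.0 − 129.8 = 909.16 J
At max compression ½kx² = E ⇒ x = √(2E/k) = √(2 × 909.16/4310) = 0.6495 m

x = 0.650 m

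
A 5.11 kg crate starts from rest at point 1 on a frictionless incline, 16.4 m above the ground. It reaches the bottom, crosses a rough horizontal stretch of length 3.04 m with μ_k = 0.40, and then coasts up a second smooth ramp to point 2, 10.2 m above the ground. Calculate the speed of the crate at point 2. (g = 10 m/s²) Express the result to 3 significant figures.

Energy at 1: mgh₁ = (5.11)(10)(16.4) = 838.04 J
Friction loss: W_f = μ_k mg d = 62.14 J
At 2: ½mv² + mgh₂ = mgh₁ − W_f
½mv² = 838.04 − 62.14 − 521.22 = 254.68 J
v = √(2 × 254.68/5.11) = 9.984 m/s

v = 9.98 m/s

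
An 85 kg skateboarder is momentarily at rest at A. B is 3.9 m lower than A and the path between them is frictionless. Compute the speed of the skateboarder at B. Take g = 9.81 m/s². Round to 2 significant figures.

v = 8.7 m/s

Mechanical energy is conserved (no friction): mgh = ½mv²
v = √(2gh) = √(2 × 9.81 × 3.9) = √76.518 = 8.747 m/s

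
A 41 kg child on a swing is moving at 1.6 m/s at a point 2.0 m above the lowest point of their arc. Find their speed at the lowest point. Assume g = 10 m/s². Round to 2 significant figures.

By conservation of mechanical energy, ½mv₀² + mgh = ½mv²
The mass cancels from both sides.
v² = v₀² + 2gh = (1.6)² + 2(10)(2.0) = 42.560
v = √42.560 = 6.524 m/s

v = 6.5 m/s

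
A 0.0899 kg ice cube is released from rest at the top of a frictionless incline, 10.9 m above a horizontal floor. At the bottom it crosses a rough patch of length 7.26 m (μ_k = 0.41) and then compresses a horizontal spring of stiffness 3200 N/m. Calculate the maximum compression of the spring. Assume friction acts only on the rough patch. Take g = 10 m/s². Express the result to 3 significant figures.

x = 0.0667 m

Initial energy: E₁ = mgh = (0.0899)(10)(10.9) = 9.7991 J
Friction removes W_f = μ_k mg d = (0.41)(0.0899)(10)(7.26) = 2.676 J
Energy reaching the spring: E = 9.7991 − 2.676 = 7.1231 J
At max compression ½kx² = E ⇒ x = √(2E/k) = √(2 × 7.1231/3200) = 0.06672 m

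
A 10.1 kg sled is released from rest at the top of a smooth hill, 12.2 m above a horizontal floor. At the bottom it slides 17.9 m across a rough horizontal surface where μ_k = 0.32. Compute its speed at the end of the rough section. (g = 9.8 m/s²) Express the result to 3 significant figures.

Energy at the top = energy at the end + work done against friction:
mgh = ½mv² + μ_k m g d
W_f = μ_k mg d = (0.32)(10.1)(9.8)(17.9) = 567.0 J
½mv² = mgh − W_f = 1207.6 − 567.0 = 640.60 J
v = √(2 × 640.60/10.1) = 11.26 m/s

v = 11.3 m/s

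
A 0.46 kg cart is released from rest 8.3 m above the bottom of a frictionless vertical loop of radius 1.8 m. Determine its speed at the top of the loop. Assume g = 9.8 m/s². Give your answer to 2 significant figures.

v = 9.6 m/s

Energy conservation: mgh = ½mv_top² + mg(2r)
v_top² = 2g(h − 2r) = 2(9.8)(8.3 − 3.600) = 92.12
v_top = 9.598 m/s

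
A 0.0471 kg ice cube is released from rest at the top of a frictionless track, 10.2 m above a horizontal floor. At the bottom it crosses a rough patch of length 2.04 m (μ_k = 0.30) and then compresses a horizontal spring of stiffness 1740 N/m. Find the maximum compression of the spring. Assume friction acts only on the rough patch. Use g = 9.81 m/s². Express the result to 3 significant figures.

Initial energy: E₁ = mgh = (0.0471)(9.81)(10.2) = 4.7129 J
Friction removes W_f = μ_k mg d = (0.30)(0.0471)(9.81)(2.04) = 0.2828 J
Energy reaching the spring: E = 4.7129 − 0.2828 = 4.4301 J
At max compression ½kx² = E ⇒ x = √(2E/k) = √(2 × 4.4301/1740) = 0.07136 m

x = 0.0714 m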